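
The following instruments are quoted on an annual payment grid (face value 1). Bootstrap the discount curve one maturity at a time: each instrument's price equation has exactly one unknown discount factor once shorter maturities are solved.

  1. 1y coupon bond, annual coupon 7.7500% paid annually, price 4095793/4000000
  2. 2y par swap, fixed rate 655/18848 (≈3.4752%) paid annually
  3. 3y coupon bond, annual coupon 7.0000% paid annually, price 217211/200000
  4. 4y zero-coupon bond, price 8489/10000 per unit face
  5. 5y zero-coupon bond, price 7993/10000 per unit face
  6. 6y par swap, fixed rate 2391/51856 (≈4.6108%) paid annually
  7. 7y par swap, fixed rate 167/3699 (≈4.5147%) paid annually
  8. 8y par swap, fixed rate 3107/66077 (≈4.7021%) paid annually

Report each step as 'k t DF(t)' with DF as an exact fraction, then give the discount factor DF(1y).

step 1 [1y] bond c/1=31/400: DF=(4095793/4000000 − 31/400·(0))/(1+31/400) = 9503/10000 ≈ 0.950300
step 2 [2y] swap r/1=655/18848: DF=(1 − 655/18848·(0.950300))/(1+655/18848) = 1869/2000 ≈ 0.934500
step 3 [3y] bond c/1=7/100: DF=(217211/200000 − 7/100·(0.950300+0.934500))/(1+7/100) = 8917/10000 ≈ 0.891700
step 4 [4y] zero: DF = P = 8489/10000 ≈ 0.848900
step 5 [5y] zero: DF = P = 7993/10000 ≈ 0.799300
step 6 [6y] swap r/1=2391/51856: DF=(1 − 2391/51856·(0.950300+0.934500+0.891700+0.848900+0.799300))/(1+2391/51856) = 7609/10000 ≈ 0.760900
step 7 [7y] swap r/1=167/3699: DF=(1 − 167/3699·(0.950300+0.934500+0.891700+0.848900+0.799300+0.760900))/(1+167/3699) = 458/625 ≈ 0.732800
step 8 [8y] swap r/1=3107/66077: DF=(1 − 3107/66077·(0.950300+0.934500+0.891700+0.848900+0.799300+0.760900+0.732800))/(1+3107/66077) = 6893/10000 ≈ 0.689300

1 1 9503/10000
2 2 1869/2000
3 3 8917/10000
4 4 8489/10000
5 5 7993/10000
6 6 7609/10000
7 7 458/625
8 8 6893/10000
DF(1y) = 9503/10000 ≈ 0.950300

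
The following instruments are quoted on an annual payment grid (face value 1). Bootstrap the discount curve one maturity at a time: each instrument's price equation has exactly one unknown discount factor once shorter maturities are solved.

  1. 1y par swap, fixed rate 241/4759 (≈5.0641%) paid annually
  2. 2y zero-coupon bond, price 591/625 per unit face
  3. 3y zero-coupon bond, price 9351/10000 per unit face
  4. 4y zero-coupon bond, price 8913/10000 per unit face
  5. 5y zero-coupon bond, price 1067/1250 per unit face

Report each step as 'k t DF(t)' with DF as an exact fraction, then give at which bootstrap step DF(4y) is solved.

step 1 [1y] swap r/1=241/4759: DF=(1 − 241/4759·(0))/(1+241/4759) = 4759/5000 ≈ 0.951800
step 2 [2y] zero: DF = P = 591/625 ≈ 0.945600
step 3 [3y] zero: DF = P = 9351/10000 ≈ 0.935100
step 4 [4y] zero: DF = P = 8913/10000 ≈ 0.891300
step 5 [5y] zero: DF = P = 1067/1250 ≈ 0.853600

1 1 4759/5000
2 2 591/625
3 3 9351/10000
4 4 8913/10000
5 5 1067/1250
DF(4y) is solved at step 4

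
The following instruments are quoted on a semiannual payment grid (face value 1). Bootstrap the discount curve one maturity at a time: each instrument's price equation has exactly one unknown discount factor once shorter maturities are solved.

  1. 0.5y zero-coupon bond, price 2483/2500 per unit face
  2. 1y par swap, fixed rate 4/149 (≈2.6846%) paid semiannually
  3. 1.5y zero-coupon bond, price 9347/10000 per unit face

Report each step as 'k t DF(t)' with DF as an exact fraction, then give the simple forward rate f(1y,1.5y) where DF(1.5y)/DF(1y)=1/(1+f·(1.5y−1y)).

step 1 [0.5y] zero: DF = P = 2483/2500 ≈ 0.993200
step 2 [1y] swap r/2=2/149: DF=(1 − 2/149·(0.993200))/(1+2/149) = 1217/1250 ≈ 0.973600
step 3 [1.5y] zero: DF = P = 9347/10000 ≈ 0.934700

1 1/2 2483/2500
2 1 1217/1250
3 3/2 9347/10000
f(1y,1.5y) = ((1217/1250)/(9347/10000) − 1)/(1/2) = 778/9347 ≈ 8.3235%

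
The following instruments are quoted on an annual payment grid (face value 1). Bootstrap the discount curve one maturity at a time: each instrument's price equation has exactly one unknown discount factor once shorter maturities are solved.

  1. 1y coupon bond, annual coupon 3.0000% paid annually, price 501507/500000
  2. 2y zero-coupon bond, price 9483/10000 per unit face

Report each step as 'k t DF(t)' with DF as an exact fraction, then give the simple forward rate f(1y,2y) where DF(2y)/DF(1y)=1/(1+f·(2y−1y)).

step 1 [1y] bond c/1=3/100: DF=(501507/500000 − 3/100·(0))/(1+3/100) = 4869/5000 ≈ 0.973800
step 2 [2y] zero: DF = P = 9483/10000 ≈ 0.948300

1 1 4869/5000
2 2 9483/10000
f(1y,2y) = ((4869/5000)/(9483/10000) − 1)/(1) = 85/3161 ≈ 2.6890%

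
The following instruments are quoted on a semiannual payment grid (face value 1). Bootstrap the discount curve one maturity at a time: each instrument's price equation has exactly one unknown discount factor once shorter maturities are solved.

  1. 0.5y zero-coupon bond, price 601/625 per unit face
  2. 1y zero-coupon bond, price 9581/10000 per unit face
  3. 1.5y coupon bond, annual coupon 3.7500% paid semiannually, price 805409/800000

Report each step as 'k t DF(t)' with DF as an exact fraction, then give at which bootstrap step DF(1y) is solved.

1 1/2 601/625
2 1 9581/10000
3 3/2 9529/10000
DF(1y) is solved at step 2

step 1 [0.5y] zero: DF = P = 601/625 ≈ 0.961600
step 2 [1y] zero: DF = P = 9581/10000 ≈ 0.958100
step 3 [1.5y] bond c/2=3/160: DF=(805409/800000 − 3/160·(0.961600+0.958100))/(1+3/160) = 9529/10000 ≈ 0.952900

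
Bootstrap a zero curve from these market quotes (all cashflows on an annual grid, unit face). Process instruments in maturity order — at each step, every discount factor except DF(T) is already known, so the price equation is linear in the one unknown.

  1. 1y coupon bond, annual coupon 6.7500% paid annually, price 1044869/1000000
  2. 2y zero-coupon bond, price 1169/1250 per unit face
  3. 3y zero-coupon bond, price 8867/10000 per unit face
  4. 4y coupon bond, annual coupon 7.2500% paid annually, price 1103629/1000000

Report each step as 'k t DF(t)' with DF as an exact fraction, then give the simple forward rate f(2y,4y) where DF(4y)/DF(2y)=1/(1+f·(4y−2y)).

step 1 [1y] bond c/1=27/400: DF=(1044869/1000000 − 27/400·(0))/(1+27/400) = 2447/2500 ≈ 0.978800
step 2 [2y] zero: DF = P = 1169/1250 ≈ 0.935200
step 3 [3y] zero: DF = P = 8867/10000 ≈ 0.886700
step 4 [4y] bond c/1=29/400: DF=(1103629/1000000 − 29/400·(0.978800+0.935200+0.886700))/(1+29/400) = 8397/10000 ≈ 0.839700

1 1 2447/2500
2 2 1169/1250
3 3 8867/10000
4 4 8397/10000
f(2y,4y) = ((1169/1250)/(8397/10000) − 1)/(2) = 955/16794 ≈ 5.6866%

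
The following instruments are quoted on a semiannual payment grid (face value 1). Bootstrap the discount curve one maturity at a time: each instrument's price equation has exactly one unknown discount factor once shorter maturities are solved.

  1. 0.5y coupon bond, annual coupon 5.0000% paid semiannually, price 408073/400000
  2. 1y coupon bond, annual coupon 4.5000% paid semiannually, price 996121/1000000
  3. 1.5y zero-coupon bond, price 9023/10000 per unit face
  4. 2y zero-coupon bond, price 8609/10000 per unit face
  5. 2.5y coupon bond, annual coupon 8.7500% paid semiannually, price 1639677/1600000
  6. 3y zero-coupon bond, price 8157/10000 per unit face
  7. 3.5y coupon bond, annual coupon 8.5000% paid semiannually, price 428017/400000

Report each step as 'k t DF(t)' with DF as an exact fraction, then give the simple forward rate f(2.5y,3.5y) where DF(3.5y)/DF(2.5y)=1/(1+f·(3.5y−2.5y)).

step 1 [0.5y] bond c/2=1/40: DF=(408073/400000 − 1/40·(0))/(1+1/40) = 9953/10000 ≈ 0.995300
step 2 [1y] bond c/2=9/400: DF=(996121/1000000 − 9/400·(0.995300))/(1+9/400) = 9523/10000 ≈ 0.952300
step 3 [1.5y] zero: DF = P = 9023/10000 ≈ 0.902300
step 4 [2y] zero: DF = P = 8609/10000 ≈ 0.860900
step 5 [2.5y] bond c/2=7/160: DF=(1639677/1600000 − 7/160·(0.995300+0.952300+0.902300+0.860900))/(1+7/160) = 8263/10000 ≈ 0.826300
step 6 [3y] zero: DF = P = 8157/10000 ≈ 0.815700
step 7 [3.5y] bond c/2=17/400: DF=(428017/400000 − 17/400·(0.995300+0.952300+0.902300+0.860900+0.826300+0.815700))/(1+17/400) = 4041/5000 ≈ 0.808200

1 1/2 9953/10000
2 1 9523/10000
3 3/2 9023/10000
4 2 8609/10000
5 5/2 8263/10000
6 3 8157/10000
7 7/2 4041/5000
f(2.5y,3.5y) = ((8263/10000)/(4041/5000) − 1)/(1) = 181/8082 ≈ 2.2395%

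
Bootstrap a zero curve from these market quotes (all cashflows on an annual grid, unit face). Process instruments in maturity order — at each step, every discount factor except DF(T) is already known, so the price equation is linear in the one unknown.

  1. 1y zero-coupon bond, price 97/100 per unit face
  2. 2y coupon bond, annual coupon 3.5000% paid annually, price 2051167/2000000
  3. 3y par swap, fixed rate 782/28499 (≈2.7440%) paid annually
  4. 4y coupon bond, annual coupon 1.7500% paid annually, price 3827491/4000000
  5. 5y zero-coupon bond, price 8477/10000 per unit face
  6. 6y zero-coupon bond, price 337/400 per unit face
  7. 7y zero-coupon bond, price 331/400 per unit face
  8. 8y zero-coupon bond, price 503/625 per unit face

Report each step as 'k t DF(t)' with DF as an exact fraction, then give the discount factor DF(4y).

step 1 [1y] zero: DF = P = 97/100 ≈ 0.970000
step 2 [2y] bond c/1=7/200: DF=(2051167/2000000 − 7/200·(0.970000))/(1+7/200) = 9581/10000 ≈ 0.958100
step 3 [3y] swap r/1=782/28499: DF=(1 − 782/28499·(0.970000+0.958100))/(1+782/28499) = 4609/5000 ≈ 0.921800
step 4 [4y] bond c/1=7/400: DF=(3827491/4000000 − 7/400·(0.970000+0.958100+0.921800))/(1+7/400) = 4457/5000 ≈ 0.891400
step 5 [5y] zero: DF = P = 8477/10000 ≈ 0.847700
step 6 [6y] zero: DF = P = 337/400 ≈ 0.842500
step 7 [7y] zero: DF = P = 331/400 ≈ 0.827500
step 8 [8y] zero: DF = P = 503/625 ≈ 0.804800

1 1 97/100
2 2 9581/10000
3 3 4609/5000
4 4 4457/5000
5 5 8477/10000
6 6 337/400
7 7 331/400
8 8 503/625
DF(4y) = 4457/5000 ≈ 0.891400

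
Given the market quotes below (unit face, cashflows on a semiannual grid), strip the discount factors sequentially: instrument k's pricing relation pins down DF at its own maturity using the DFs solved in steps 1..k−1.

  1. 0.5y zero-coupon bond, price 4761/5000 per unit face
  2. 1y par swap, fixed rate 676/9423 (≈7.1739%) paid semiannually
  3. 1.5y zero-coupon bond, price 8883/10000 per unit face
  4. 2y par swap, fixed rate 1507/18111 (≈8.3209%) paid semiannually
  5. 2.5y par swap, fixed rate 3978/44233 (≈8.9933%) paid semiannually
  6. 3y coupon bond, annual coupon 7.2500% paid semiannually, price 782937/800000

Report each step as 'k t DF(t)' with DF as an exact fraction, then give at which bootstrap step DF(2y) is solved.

1 1/2 4761/5000
2 1 2331/2500
3 3/2 8883/10000
4 2 8493/10000
5 5/2 8011/10000
6 3 7897/10000
DF(2y) is solved at step 4

step 1 [0.5y] zero: DF = P = 4761/5000 ≈ 0.952200
step 2 [1y] swap r/2=338/9423: DF=(1 − 338/9423·(0.952200))/(1+338/9423) = 2331/2500 ≈ 0.932400
step 3 [1.5y] zero: DF = P = 8883/10000 ≈ 0.888300
step 4 [2y] swap r/2=1507/36222: DF=(1 − 1507/36222·(0.952200+0.932400+0.888300))/(1+1507/36222) = 8493/10000 ≈ 0.849300
step 5 [2.5y] swap r/2=1989/44233: DF=(1 − 1989/44233·(0.952200+0.932400+0.888300+0.849300))/(1+1989/44233) = 8011/10000 ≈ 0.801100
step 6 [3y] bond c/2=29/800: DF=(782937/800000 − 29/800·(0.952200+0.932400+0.888300+0.849300+0.801100))/(1+29/800) = 7897/10000 ≈ 0.789700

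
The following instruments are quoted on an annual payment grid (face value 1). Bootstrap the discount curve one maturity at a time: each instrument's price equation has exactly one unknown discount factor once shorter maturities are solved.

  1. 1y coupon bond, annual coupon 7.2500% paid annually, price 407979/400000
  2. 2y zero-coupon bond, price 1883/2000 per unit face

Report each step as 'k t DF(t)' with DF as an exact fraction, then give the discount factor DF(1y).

1 1 951/1000
2 2 1883/2000
DF(1y) = 951/1000 ≈ 0.951000

step 1 [1y] bond c/1=29/400: DF=(407979/400000 − 29/400·(0))/(1+29/400) = 951/1000 ≈ 0.951000
step 2 [2y] zero: DF = P = 1883/2000 ≈ 0.941500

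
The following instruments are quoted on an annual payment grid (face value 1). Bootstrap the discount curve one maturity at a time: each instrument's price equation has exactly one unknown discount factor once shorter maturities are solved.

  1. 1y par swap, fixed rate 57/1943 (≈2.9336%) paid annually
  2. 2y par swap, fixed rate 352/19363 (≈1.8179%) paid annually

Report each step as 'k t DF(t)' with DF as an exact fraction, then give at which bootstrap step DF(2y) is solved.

1 1 1943/2000
2 2 603/625
DF(2y) is solved at step 2

step 1 [1y] swap r/1=57/1943: DF=(1 − 57/1943·(0))/(1+57/1943) = 1943/2000 ≈ 0.971500
step 2 [2y] swap r/1=352/19363: DF=(1 − 352/19363·(0.971500))/(1+352/19363) = 603/625 ≈ 0.964800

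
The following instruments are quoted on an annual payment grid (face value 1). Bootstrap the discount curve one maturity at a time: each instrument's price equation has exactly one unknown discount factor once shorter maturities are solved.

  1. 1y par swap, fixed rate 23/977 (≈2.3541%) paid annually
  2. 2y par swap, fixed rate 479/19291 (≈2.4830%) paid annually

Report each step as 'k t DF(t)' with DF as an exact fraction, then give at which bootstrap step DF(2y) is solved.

1 1 977/1000
2 2 9521/10000
DF(2y) is solved at step 2

step 1 [1y] swap r/1=23/977: DF=(1 − 23/977·(0))/(1+23/977) = 977/1000 ≈ 0.977000
step 2 [2y] swap r/1=479/19291: DF=(1 − 479/19291·(0.977000))/(1+479/19291) = 9521/10000 ≈ 0.952100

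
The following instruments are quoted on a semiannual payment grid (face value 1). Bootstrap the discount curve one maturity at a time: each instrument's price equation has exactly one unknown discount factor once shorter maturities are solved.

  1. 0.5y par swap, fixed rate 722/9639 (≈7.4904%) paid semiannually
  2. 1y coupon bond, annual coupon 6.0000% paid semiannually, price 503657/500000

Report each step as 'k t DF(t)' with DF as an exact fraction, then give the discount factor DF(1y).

1 1/2 9639/10000
2 1 9499/10000
DF(1y) = 9499/10000 ≈ 0.949900

step 1 [0.5y] swap r/2=361/9639: DF=(1 − 361/9639·(0))/(1+361/9639) = 9639/10000 ≈ 0.963900
step 2 [1y] bond c/2=3/100: DF=(503657/500000 − 3/100·(0.963900))/(1+3/100) = 9499/10000 ≈ 0.949900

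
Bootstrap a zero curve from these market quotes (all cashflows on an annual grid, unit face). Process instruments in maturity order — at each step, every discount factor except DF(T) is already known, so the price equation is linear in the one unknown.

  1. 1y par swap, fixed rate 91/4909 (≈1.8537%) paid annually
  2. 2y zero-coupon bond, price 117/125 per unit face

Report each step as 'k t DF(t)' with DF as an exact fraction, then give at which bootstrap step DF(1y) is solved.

step 1 [1y] swap r/1=91/4909: DF=(1 − 91/4909·(0))/(1+91/4909) = 4909/5000 ≈ 0.981800
step 2 [2y] zero: DF = P = 117/125 ≈ 0.936000

1 1 4909/5000
2 2 117/125
DF(1y) is solved at step 1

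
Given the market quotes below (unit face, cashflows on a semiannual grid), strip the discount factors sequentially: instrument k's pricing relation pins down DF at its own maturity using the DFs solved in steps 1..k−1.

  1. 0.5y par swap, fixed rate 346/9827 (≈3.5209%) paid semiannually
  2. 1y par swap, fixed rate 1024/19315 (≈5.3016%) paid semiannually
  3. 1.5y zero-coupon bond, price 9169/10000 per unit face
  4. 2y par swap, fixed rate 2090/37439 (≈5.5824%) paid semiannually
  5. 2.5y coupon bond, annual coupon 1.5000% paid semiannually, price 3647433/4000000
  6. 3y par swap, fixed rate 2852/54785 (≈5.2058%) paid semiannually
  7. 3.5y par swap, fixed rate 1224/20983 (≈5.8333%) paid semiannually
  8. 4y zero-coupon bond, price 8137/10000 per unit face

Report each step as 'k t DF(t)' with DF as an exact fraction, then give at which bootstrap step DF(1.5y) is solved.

1 1/2 9827/10000
2 1 593/625
3 3/2 9169/10000
4 2 1791/2000
5 5/2 2193/2500
6 3 4287/5000
7 7/2 2041/2500
8 4 8137/10000
DF(1.5y) is solved at step 3

step 1 [0.5y] swap r/2=173/9827: DF=(1 − 173/9827·(0))/(1+173/9827) = 9827/10000 ≈ 0.982700
step 2 [1y] swap r/2=512/19315: DF=(1 − 512/19315·(0.982700))/(1+512/19315) = 593/625 ≈ 0.948800
step 3 [1.5y] zero: DF = P = 9169/10000 ≈ 0.916900
step 4 [2y] swap r/2=1045/37439: DF=(1 − 1045/37439·(0.982700+0.948800+0.916900))/(1+1045/37439) = 1791/2000 ≈ 0.895500
step 5 [2.5y] bond c/2=3/400: DF=(3647433/4000000 − 3/400·(0.982700+0.948800+0.916900+0.895500))/(1+3/400) = 2193/2500 ≈ 0.877200
step 6 [3y] swap r/2=1426/54785: DF=(1 − 1426/54785·(0.982700+0.948800+0.916900+0.895500+0.877200))/(1+1426/54785) = 4287/5000 ≈ 0.857400
step 7 [3.5y] swap r/2=612/20983: DF=(1 − 612/20983·(0.982700+0.948800+0.916900+0.895500+0.877200+0.857400))/(1+612/20983) = 2041/2500 ≈ 0.816400
step 8 [4y] zero: DF = P = 8137/10000 ≈ 0.813700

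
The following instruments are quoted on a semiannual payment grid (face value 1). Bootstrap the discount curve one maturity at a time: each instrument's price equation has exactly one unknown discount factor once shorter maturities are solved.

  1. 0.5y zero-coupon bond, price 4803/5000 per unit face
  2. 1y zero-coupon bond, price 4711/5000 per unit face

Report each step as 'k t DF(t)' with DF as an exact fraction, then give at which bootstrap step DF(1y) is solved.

1 1/2 4803/5000
2 1 4711/5000
DF(1y) is solved at step 2

step 1 [0.5y] zero: DF = P = 4803/5000 ≈ 0.960600
step 2 [1y] zero: DF = P = 4711/5000 ≈ 0.942200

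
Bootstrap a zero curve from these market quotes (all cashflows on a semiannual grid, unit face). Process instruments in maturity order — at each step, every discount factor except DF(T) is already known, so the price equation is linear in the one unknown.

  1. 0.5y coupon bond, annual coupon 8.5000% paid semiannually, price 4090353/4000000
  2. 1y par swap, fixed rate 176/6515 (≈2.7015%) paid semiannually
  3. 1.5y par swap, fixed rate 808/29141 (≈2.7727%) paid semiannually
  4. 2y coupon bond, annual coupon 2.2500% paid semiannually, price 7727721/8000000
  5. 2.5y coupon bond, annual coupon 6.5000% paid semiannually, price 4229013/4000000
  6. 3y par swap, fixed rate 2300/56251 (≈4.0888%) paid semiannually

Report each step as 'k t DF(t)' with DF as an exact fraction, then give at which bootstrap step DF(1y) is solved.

step 1 [0.5y] bond c/2=17/400: DF=(4090353/4000000 − 17/400·(0))/(1+17/400) = 9809/10000 ≈ 0.980900
step 2 [1y] swap r/2=88/6515: DF=(1 − 88/6515·(0.980900))/(1+88/6515) = 1217/1250 ≈ 0.973600
step 3 [1.5y] swap r/2=404/29141: DF=(1 − 404/29141·(0.980900+0.973600))/(1+404/29141) = 2399/2500 ≈ 0.959600
step 4 [2y] bond c/2=9/800: DF=(7727721/8000000 − 9/800·(0.980900+0.973600+0.959600))/(1+9/800) = 2307/2500 ≈ 0.922800
step 5 [2.5y] bond c/2=13/400: DF=(4229013/4000000 − 13/400·(0.980900+0.973600+0.959600+0.922800))/(1+13/400) = 1129/1250 ≈ 0.903200
step 6 [3y] swap r/2=1150/56251: DF=(1 − 1150/56251·(0.980900+0.973600+0.959600+0.922800+0.903200))/(1+1150/56251) = 177/200 ≈ 0.885000

1 1/2 9809/10000
2 1 1217/1250
3 3/2 2399/2500
4 2 2307/2500
5 5/2 1129/1250
6 3 177/200
DF(1y) is solved at step 2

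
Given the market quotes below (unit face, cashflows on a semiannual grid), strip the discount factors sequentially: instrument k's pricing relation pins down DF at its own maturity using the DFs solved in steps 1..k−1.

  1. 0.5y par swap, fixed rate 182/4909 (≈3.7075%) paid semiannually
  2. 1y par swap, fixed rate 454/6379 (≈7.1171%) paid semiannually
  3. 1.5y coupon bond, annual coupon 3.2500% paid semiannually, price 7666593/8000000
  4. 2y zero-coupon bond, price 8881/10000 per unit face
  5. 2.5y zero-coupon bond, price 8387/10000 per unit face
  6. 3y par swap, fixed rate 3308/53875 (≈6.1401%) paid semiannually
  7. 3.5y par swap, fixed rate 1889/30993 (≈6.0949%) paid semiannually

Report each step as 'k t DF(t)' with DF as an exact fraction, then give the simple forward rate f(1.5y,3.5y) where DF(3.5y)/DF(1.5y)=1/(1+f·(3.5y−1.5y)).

1 1/2 4909/5000
2 1 9319/10000
3 3/2 2281/2500
4 2 8881/10000
5 5/2 8387/10000
6 3 4173/5000
7 7/2 8111/10000
f(1.5y,3.5y) = ((2281/2500)/(8111/10000) − 1)/(2) = 1013/16222 ≈ 6.2446%

step 1 [0.5y] swap r/2=91/4909: DF=(1 − 91/4909·(0))/(1+91/4909) = 4909/5000 ≈ 0.981800
step 2 [1y] swap r/2=227/6379: DF=(1 − 227/6379·(0.981800))/(1+227/6379) = 9319/10000 ≈ 0.931900
step 3 [1.5y] bond c/2=13/800: DF=(7666593/8000000 − 13/800·(0.981800+0.931900))/(1+13/800) = 2281/2500 ≈ 0.912400
step 4 [2y] zero: DF = P = 8881/10000 ≈ 0.888100
step 5 [2.5y] zero: DF = P = 8387/10000 ≈ 0.838700
step 6 [3y] swap r/2=1654/53875: DF=(1 − 1654/53875·(0.981800+0.931900+0.912400+0.888100+0.838700))/(1+1654/53875) = 4173/5000 ≈ 0.834600
step 7 [3.5y] swap r/2=1889/61986: DF=(1 − 1889/61986·(0.981800+0.931900+0.912400+0.888100+0.838700+0.834600))/(1+1889/61986) = 8111/10000 ≈ 0.811100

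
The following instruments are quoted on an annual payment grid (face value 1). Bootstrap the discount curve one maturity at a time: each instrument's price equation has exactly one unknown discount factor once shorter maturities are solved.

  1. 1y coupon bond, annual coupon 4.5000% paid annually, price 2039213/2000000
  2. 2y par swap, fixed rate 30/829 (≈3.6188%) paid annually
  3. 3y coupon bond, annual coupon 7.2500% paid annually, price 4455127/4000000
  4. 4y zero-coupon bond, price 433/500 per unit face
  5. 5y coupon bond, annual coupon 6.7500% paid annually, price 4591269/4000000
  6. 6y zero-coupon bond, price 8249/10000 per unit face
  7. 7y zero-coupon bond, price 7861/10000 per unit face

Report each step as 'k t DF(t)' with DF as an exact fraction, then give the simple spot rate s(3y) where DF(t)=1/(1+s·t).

1 1 9757/10000
2 2 931/1000
3 3 1137/1250
4 4 433/500
5 5 1053/1250
6 6 8249/10000
7 7 7861/10000
s(3y) = (1/(1137/1250) − 1)/(3) = 113/3411 ≈ 3.3128%

step 1 [1y] bond c/1=9/200: DF=(2039213/2000000 − 9/200·(0))/(1+9/200) = 9757/10000 ≈ 0.975700
step 2 [2y] swap r/1=30/829: DF=(1 − 30/829·(0.975700))/(1+30/829) = 931/1000 ≈ 0.931000
step 3 [3y] bond c/1=29/400: DF=(4455127/4000000 − 29/400·(0.975700+0.931000))/(1+29/400) = 1137/1250 ≈ 0.909600
step 4 [4y] zero: DF = P = 433/500 ≈ 0.866000
step 5 [5y] bond c/1=27/400: DF=(4591269/4000000 − 27/400·(0.975700+0.931000+0.909600+0.866000))/(1+27/400) = 1053/1250 ≈ 0.842400
step 6 [6y] zero: DF = P = 8249/10000 ≈ 0.824900
step 7 [7y] zero: DF = P = 7861/10000 ≈ 0.786100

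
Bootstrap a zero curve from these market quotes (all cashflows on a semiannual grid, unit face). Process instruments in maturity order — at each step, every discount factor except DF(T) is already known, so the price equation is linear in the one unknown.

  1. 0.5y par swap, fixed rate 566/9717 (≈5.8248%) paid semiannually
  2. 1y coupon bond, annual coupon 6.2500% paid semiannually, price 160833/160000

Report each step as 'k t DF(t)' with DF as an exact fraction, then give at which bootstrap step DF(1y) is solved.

step 1 [0.5y] swap r/2=283/9717: DF=(1 − 283/9717·(0))/(1+283/9717) = 9717/10000 ≈ 0.971700
step 2 [1y] bond c/2=1/32: DF=(160833/160000 − 1/32·(0.971700))/(1+1/32) = 9453/10000 ≈ 0.945300

1 1/2 9717/10000
2 1 9453/10000
DF(1y) is solved at step 2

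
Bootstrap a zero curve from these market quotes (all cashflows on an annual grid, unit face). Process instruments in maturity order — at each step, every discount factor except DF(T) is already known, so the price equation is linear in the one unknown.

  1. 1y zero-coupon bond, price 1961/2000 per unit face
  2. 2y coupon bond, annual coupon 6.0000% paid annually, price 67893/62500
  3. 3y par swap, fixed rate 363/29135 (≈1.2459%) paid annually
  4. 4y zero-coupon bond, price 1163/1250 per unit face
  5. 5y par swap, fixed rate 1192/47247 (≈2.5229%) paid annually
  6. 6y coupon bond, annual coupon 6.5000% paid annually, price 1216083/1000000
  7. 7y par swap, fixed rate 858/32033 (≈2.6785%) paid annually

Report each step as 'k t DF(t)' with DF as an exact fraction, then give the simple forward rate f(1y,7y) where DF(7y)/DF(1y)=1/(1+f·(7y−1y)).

step 1 [1y] zero: DF = P = 1961/2000 ≈ 0.980500
step 2 [2y] bond c/1=3/50: DF=(67893/62500 − 3/50·(0.980500))/(1+3/50) = 9693/10000 ≈ 0.969300
step 3 [3y] swap r/1=363/29135: DF=(1 − 363/29135·(0.980500+0.969300))/(1+363/29135) = 9637/10000 ≈ 0.963700
step 4 [4y] zero: DF = P = 1163/1250 ≈ 0.930400
step 5 [5y] swap r/1=1192/47247: DF=(1 − 1192/47247·(0.980500+0.969300+0.963700+0.930400))/(1+1192/47247) = 1101/1250 ≈ 0.880800
step 6 [6y] bond c/1=13/200: DF=(1216083/1000000 − 13/200·(0.980500+0.969300+0.963700+0.930400+0.880800))/(1+13/200) = 1707/2000 ≈ 0.853500
step 7 [7y] swap r/1=858/32033: DF=(1 − 858/32033·(0.980500+0.969300+0.963700+0.930400+0.880800+0.853500))/(1+858/32033) = 2071/2500 ≈ 0.828400

1 1 1961/2000
2 2 9693/10000
3 3 9637/10000
4 4 1163/1250
5 5 1101/1250
6 6 1707/2000
7 7 2071/2500
f(1y,7y) = ((1961/2000)/(2071/2500) − 1)/(6) = 507/16568 ≈ 3.0601%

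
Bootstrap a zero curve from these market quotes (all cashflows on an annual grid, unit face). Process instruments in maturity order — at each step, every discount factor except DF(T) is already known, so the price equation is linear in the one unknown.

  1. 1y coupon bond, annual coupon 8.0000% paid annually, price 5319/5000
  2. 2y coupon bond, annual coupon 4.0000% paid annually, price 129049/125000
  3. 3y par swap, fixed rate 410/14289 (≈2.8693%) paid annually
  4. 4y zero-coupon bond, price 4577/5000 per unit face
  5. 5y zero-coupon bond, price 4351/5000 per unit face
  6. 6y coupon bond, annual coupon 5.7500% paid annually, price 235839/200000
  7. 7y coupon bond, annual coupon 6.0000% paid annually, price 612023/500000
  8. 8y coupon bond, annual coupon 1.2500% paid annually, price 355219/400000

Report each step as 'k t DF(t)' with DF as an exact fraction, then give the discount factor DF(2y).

step 1 [1y] bond c/1=2/25: DF=(5319/5000 − 2/25·(0))/(1+2/25) = 197/200 ≈ 0.985000
step 2 [2y] bond c/1=1/25: DF=(129049/125000 − 1/25·(0.985000))/(1+1/25) = 2387/2500 ≈ 0.954800
step 3 [3y] swap r/1=410/14289: DF=(1 − 410/14289·(0.985000+0.954800))/(1+410/14289) = 459/500 ≈ 0.918000
step 4 [4y] zero: DF = P = 4577/5000 ≈ 0.915400
step 5 [5y] zero: DF = P = 4351/5000 ≈ 0.870200
step 6 [6y] bond c/1=23/400: DF=(235839/200000 − 23/400·(0.985000+0.954800+0.918000+0.915400+0.870200))/(1+23/400) = 4313/5000 ≈ 0.862600
step 7 [7y] bond c/1=3/50: DF=(612023/500000 − 3/50·(0.985000+0.954800+0.918000+0.915400+0.870200+0.862600))/(1+3/50) = 8431/10000 ≈ 0.843100
step 8 [8y] bond c/1=1/80: DF=(355219/400000 − 1/80·(0.985000+0.954800+0.918000+0.915400+0.870200+0.862600+0.843100))/(1+1/80) = 7987/10000 ≈ 0.798700

1 1 197/200
2 2 2387/2500
3 3 459/500
4 4 4577/5000
5 5 4351/5000
6 6 4313/5000
7 7 8431/10000
8 8 7987/10000
DF(2y) = 2387/2500 ≈ 0.954800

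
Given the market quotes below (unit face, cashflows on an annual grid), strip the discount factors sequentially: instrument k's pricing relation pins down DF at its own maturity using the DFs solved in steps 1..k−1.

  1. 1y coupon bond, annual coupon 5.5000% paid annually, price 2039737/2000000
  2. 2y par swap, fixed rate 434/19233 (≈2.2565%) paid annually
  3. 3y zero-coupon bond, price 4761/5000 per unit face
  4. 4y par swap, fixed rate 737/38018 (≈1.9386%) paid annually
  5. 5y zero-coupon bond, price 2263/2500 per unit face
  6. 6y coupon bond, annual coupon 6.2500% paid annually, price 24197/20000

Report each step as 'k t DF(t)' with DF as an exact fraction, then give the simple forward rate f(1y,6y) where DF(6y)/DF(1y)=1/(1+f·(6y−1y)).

1 1 9667/10000
2 2 4783/5000
3 3 4761/5000
4 4 9263/10000
5 5 2263/2500
6 6 4309/5000
f(1y,6y) = ((9667/10000)/(4309/5000) − 1)/(5) = 1049/43090 ≈ 2.4344%

step 1 [1y] bond c/1=11/200: DF=(2039737/2000000 − 11/200·(0))/(1+11/200) = 9667/10000 ≈ 0.966700
step 2 [2y] swap r/1=434/19233: DF=(1 − 434/19233·(0.966700))/(1+434/19233) = 4783/5000 ≈ 0.956600
step 3 [3y] zero: DF = P = 4761/5000 ≈ 0.952200
step 4 [4y] swap r/1=737/38018: DF=(1 − 737/38018·(0.966700+0.956600+0.952200))/(1+737/38018) = 9263/10000 ≈ 0.926300
step 5 [5y] zero: DF = P = 2263/2500 ≈ 0.905200
step 6 [6y] bond c/1=1/16: DF=(24197/20000 − 1/16·(0.966700+0.956600+0.952200+0.926300+0.905200))/(1+1/16) = 4309/5000 ≈ 0.861800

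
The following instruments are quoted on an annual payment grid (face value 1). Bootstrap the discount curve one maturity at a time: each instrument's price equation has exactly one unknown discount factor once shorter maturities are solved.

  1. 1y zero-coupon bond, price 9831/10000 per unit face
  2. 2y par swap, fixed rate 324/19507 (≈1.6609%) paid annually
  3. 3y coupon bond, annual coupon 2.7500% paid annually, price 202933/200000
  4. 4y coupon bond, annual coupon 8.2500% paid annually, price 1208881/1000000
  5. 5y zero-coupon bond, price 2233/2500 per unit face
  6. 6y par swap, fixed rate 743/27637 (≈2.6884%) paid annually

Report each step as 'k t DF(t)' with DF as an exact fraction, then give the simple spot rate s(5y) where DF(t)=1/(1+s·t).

1 1 9831/10000
2 2 2419/2500
3 3 9353/10000
4 4 1121/1250
5 5 2233/2500
6 6 4257/5000
s(5y) = (1/(2233/2500) − 1)/(5) = 267/11165 ≈ 2.3914%

step 1 [1y] zero: DF = P = 9831/10000 ≈ 0.983100
step 2 [2y] swap r/1=324/19507: DF=(1 − 324/19507·(0.983100))/(1+324/19507) = 2419/2500 ≈ 0.967600
step 3 [3y] bond c/1=11/400: DF=(202933/200000 − 11/400·(0.983100+0.967600))/(1+11/400) = 9353/10000 ≈ 0.935300
step 4 [4y] bond c/1=33/400: DF=(1208881/1000000 − 33/400·(0.983100+0.967600+0.935300))/(1+33/400) = 1121/1250 ≈ 0.896800
step 5 [5y] zero: DF = P = 2233/2500 ≈ 0.893200
step 6 [6y] swap r/1=743/27637: DF=(1 − 743/27637·(0.983100+0.967600+0.935300+0.896800+0.893200))/(1+743/27637) = 4257/5000 ≈ 0.851400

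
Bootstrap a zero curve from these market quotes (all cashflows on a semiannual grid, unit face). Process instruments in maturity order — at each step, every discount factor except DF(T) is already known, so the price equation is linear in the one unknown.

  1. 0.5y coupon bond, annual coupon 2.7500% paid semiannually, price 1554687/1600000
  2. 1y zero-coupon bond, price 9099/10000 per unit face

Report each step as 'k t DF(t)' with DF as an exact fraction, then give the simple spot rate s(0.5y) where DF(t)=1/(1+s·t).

step 1 [0.5y] bond c/2=11/800: DF=(1554687/1600000 − 11/800·(0))/(1+11/800) = 1917/2000 ≈ 0.958500
step 2 [1y] zero: DF = P = 9099/10000 ≈ 0.909900

1 1/2 1917/2000
2 1 9099/10000
s(0.5y) = (1/(1917/2000) − 1)/(1/2) = 166/1917 ≈ 8.6594%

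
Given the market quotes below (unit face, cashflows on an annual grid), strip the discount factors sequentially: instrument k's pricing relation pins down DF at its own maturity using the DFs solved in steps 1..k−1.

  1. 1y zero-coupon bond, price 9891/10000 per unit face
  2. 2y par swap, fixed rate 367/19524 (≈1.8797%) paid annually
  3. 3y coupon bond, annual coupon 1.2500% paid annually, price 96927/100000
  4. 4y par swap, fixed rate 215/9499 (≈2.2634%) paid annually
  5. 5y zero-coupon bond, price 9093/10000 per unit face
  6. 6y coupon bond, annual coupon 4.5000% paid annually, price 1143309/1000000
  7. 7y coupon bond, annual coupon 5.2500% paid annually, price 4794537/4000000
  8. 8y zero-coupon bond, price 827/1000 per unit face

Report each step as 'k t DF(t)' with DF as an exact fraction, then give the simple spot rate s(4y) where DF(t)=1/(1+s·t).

1 1 9891/10000
2 2 9633/10000
3 3 2333/2500
4 4 457/500
5 5 9093/10000
6 6 8913/10000
7 7 1719/2000
8 8 827/1000
s(4y) = (1/(457/500) − 1)/(4) = 43/1828 ≈ 2.3523%

step 1 [1y] zero: DF = P = 9891/10000 ≈ 0.989100
step 2 [2y] swap r/1=367/19524: DF=(1 − 367/19524·(0.989100))/(1+367/19524) = 9633/10000 ≈ 0.963300
step 3 [3y] bond c/1=1/80: DF=(96927/100000 − 1/80·(0.989100+0.963300))/(1+1/80) = 2333/2500 ≈ 0.933200
step 4 [4y] swap r/1=215/9499: DF=(1 − 215/9499·(0.989100+0.963300+0.933200))/(1+215/9499) = 457/500 ≈ 0.914000
step 5 [5y] zero: DF = P = 9093/10000 ≈ 0.909300
step 6 [6y] bond c/1=9/200: DF=(1143309/1000000 − 9/200·(0.989100+0.963300+0.933200+0.914000+0.909300))/(1+9/200) = 8913/10000 ≈ 0.891300
step 7 [7y] bond c/1=21/400: DF=(4794537/4000000 − 21/400·(0.989100+0.963300+0.933200+0.914000+0.909300+0.891300))/(1+21/400) = 1719/2000 ≈ 0.859500
step 8 [8y] zero: DF = P = 827/1000 ≈ 0.827000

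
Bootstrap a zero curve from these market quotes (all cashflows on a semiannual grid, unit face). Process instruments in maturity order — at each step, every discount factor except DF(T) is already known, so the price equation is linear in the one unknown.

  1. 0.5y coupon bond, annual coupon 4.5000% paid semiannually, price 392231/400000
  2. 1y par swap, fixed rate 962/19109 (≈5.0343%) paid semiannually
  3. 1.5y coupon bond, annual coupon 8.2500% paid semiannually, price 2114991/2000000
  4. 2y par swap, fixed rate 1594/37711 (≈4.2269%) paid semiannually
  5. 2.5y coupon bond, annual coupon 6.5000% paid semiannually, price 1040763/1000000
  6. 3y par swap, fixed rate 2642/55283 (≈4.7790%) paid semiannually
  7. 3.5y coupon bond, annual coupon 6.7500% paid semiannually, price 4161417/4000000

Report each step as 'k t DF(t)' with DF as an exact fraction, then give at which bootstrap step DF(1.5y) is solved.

step 1 [0.5y] bond c/2=9/400: DF=(392231/400000 − 9/400·(0))/(1+9/400) = 959/1000 ≈ 0.959000
step 2 [1y] swap r/2=481/19109: DF=(1 − 481/19109·(0.959000))/(1+481/19109) = 9519/10000 ≈ 0.951900
step 3 [1.5y] bond c/2=33/800: DF=(2114991/2000000 − 33/800·(0.959000+0.951900))/(1+33/800) = 9399/10000 ≈ 0.939900
step 4 [2y] swap r/2=797/37711: DF=(1 − 797/37711·(0.959000+0.951900+0.939900))/(1+797/37711) = 9203/10000 ≈ 0.920300
step 5 [2.5y] bond c/2=13/400: DF=(1040763/1000000 − 13/400·(0.959000+0.951900+0.939900+0.920300))/(1+13/400) = 8893/10000 ≈ 0.889300
step 6 [3y] swap r/2=1321/55283: DF=(1 − 1321/55283·(0.959000+0.951900+0.939900+0.920300+0.889300))/(1+1321/55283) = 8679/10000 ≈ 0.867900
step 7 [3.5y] bond c/2=27/800: DF=(4161417/4000000 − 27/800·(0.959000+0.951900+0.939900+0.920300+0.889300+0.867900))/(1+27/800) = 8259/10000 ≈ 0.825900

1 1/2 959/1000
2 1 9519/10000
3 3/2 9399/10000
4 2 9203/10000
5 5/2 8893/10000
6 3 8679/10000
7 7/2 8259/10000
DF(1.5y) is solved at step 3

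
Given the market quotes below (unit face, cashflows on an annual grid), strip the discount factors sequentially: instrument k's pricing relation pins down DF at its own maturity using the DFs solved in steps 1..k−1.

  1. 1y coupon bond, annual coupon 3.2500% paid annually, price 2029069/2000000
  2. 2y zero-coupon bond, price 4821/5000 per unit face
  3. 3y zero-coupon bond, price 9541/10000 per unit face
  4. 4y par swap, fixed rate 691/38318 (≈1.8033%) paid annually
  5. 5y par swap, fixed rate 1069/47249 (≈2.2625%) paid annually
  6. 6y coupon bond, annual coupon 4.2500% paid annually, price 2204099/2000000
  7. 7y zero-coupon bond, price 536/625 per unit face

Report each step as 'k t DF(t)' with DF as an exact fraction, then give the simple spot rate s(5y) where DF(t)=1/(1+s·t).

1 1 4913/5000
2 2 4821/5000
3 3 9541/10000
4 4 9309/10000
5 5 8931/10000
6 6 1729/2000
7 7 536/625
s(5y) = (1/(8931/10000) − 1)/(5) = 1069/44655 ≈ 2.3939%

step 1 [1y] bond c/1=13/400: DF=(2029069/2000000 − 13/400·(0))/(1+13/400) = 4913/5000 ≈ 0.982600
step 2 [2y] zero: DF = P = 4821/5000 ≈ 0.964200
step 3 [3y] zero: DF = P = 9541/10000 ≈ 0.954100
step 4 [4y] swap r/1=691/38318: DF=(1 − 691/38318·(0.982600+0.964200+0.954100))/(1+691/38318) = 9309/10000 ≈ 0.930900
step 5 [5y] swap r/1=1069/47249: DF=(1 − 1069/47249·(0.982600+0.964200+0.954100+0.930900))/(1+1069/47249) = 8931/10000 ≈ 0.893100
step 6 [6y] bond c/1=17/400: DF=(2204099/2000000 − 17/400·(0.982600+0.964200+0.954100+0.930900+0.893100))/(1+17/400) = 1729/2000 ≈ 0.864500
step 7 [7y] zero: DF = P = 536/625 ≈ 0.857600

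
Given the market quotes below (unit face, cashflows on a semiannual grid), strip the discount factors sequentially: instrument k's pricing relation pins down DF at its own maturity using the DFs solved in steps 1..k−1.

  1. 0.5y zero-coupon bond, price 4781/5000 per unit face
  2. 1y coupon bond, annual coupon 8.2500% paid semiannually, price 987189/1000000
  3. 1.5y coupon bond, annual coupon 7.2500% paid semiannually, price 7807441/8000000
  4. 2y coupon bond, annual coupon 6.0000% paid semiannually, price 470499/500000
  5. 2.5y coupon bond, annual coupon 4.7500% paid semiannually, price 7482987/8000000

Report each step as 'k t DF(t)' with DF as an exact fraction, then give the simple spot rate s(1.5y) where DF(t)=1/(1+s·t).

step 1 [0.5y] zero: DF = P = 4781/5000 ≈ 0.956200
step 2 [1y] bond c/2=33/800: DF=(987189/1000000 − 33/800·(0.956200))/(1+33/800) = 4551/5000 ≈ 0.910200
step 3 [1.5y] bond c/2=29/800: DF=(7807441/8000000 − 29/800·(0.956200+0.910200))/(1+29/800) = 1753/2000 ≈ 0.876500
step 4 [2y] bond c/2=3/100: DF=(470499/500000 − 3/100·(0.956200+0.910200+0.876500))/(1+3/100) = 8337/10000 ≈ 0.833700
step 5 [2.5y] bond c/2=19/800: DF=(7482987/8000000 − 19/800·(0.956200+0.910200+0.876500+0.833700))/(1+19/800) = 8307/10000 ≈ 0.830700

1 1/2 4781/5000
2 1 4551/5000
3 3/2 1753/2000
4 2 8337/10000
5 5/2 8307/10000
s(1.5y) = (1/(1753/2000) − 1)/(3/2) = 494/5259 ≈ 9.3934%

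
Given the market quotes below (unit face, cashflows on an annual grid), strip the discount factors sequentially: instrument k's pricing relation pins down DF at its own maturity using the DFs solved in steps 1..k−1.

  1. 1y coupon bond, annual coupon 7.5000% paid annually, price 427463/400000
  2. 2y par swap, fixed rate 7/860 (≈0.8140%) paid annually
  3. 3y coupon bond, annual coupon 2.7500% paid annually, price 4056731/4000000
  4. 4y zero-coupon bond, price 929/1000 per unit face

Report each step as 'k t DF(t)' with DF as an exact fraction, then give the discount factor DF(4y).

1 1 9941/10000
2 2 9839/10000
3 3 9341/10000
4 4 929/1000
DF(4y) = 929/1000 ≈ 0.929000

step 1 [1y] bond c/1=3/40: DF=(427463/400000 − 3/40·(0))/(1+3/40) = 9941/10000 ≈ 0.994100
step 2 [2y] swap r/1=7/860: DF=(1 − 7/860·(0.994100))/(1+7/860) = 9839/10000 ≈ 0.983900
step 3 [3y] bond c/1=11/400: DF=(4056731/4000000 − 11/400·(0.994100+0.983900))/(1+11/400) = 9341/10000 ≈ 0.934100
step 4 [4y] zero: DF = P = 929/1000 ≈ 0.929000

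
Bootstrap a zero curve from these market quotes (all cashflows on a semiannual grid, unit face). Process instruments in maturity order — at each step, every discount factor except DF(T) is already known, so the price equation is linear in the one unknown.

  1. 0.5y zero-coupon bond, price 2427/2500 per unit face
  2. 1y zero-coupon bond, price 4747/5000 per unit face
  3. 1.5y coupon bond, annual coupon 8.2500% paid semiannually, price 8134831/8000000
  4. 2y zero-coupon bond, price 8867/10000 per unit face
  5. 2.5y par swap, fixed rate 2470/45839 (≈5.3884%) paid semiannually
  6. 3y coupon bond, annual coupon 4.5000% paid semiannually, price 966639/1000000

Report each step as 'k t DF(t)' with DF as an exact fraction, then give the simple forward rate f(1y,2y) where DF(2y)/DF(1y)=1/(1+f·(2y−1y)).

step 1 [0.5y] zero: DF = P = 2427/2500 ≈ 0.970800
step 2 [1y] zero: DF = P = 4747/5000 ≈ 0.949400
step 3 [1.5y] bond c/2=33/800: DF=(8134831/8000000 − 33/800·(0.970800+0.949400))/(1+33/800) = 1801/2000 ≈ 0.900500
step 4 [2y] zero: DF = P = 8867/10000 ≈ 0.886700
step 5 [2.5y] swap r/2=1235/45839: DF=(1 − 1235/45839·(0.970800+0.949400+0.900500+0.886700))/(1+1235/45839) = 1753/2000 ≈ 0.876500
step 6 [3y] bond c/2=9/400: DF=(966639/1000000 − 9/400·(0.970800+0.949400+0.900500+0.886700+0.876500))/(1+9/400) = 1689/2000 ≈ 0.844500

1 1/2 2427/2500
2 1 4747/5000
3 3/2 1801/2000
4 2 8867/10000
5 5/2 1753/2000
6 3 1689/2000
f(1y,2y) = ((4747/5000)/(8867/10000) − 1)/(1) = 627/8867 ≈ 7.0712%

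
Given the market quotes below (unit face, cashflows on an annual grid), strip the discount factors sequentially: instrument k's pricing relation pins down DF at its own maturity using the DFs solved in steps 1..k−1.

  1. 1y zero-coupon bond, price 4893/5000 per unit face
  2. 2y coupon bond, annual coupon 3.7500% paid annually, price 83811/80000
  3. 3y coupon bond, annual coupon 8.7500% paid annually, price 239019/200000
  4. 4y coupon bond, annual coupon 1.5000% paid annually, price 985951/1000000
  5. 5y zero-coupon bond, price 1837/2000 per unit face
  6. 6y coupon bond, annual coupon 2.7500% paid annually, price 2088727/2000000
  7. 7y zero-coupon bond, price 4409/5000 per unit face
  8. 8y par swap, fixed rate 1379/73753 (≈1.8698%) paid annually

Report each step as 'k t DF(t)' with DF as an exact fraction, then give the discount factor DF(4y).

1 1 4893/5000
2 2 609/625
3 3 4709/5000
4 4 4643/5000
5 5 1837/2000
6 6 1779/2000
7 7 4409/5000
8 8 8621/10000
DF(4y) = 4643/5000 ≈ 0.928600

step 1 [1y] zero: DF = P = 4893/5000 ≈ 0.978600
step 2 [2y] bond c/1=3/80: DF=(83811/80000 − 3/80·(0.978600))/(1+3/80) = 609/625 ≈ 0.974400
step 3 [3y] bond c/1=7/80: DF=(239019/200000 − 7/80·(0.978600+0.974400))/(1+7/80) = 4709/5000 ≈ 0.941800
step 4 [4y] bond c/1=3/200: DF=(985951/1000000 − 3/200·(0.978600+0.974400+0.941800))/(1+3/200) = 4643/5000 ≈ 0.928600
step 5 [5y] zero: DF = P = 1837/2000 ≈ 0.918500
step 6 [6y] bond c/1=11/400: DF=(2088727/2000000 − 11/400·(0.978600+0.974400+0.941800+0.928600+0.918500))/(1+11/400) = 1779/2000 ≈ 0.889500
step 7 [7y] zero: DF = P = 4409/5000 ≈ 0.881800
step 8 [8y] swap r/1=1379/73753: DF=(1 − 1379/73753·(0.978600+0.974400+0.941800+0.928600+0.918500+0.889500+0.881800))/(1+1379/73753) = 8621/10000 ≈ 0.862100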